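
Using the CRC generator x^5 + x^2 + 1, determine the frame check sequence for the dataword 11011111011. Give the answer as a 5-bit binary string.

00010

Append 5 zeros: 1101111101100000. Divide by 100101 (XOR where the leading bit is 1):
  pos 0: 110111 XOR 100101 = 010010
  pos 1: 100101 XOR 100101 = 000000
  pos 7: 101100 XOR 100101 = 001001
  pos 9: 100100 XOR 100101 = 000001
Remainder (last 5 bits) = 00010. This is the CRC / FCS.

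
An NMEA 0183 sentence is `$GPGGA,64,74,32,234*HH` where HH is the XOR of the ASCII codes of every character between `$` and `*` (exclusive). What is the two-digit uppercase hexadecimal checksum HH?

63

XOR the ASCII codes of the payload characters:
  'G' = 0x47 → acc = 0x47
  'P' = 0x50 → acc = 0x17
  'G' = 0x47 → acc = 0x50
  'G' = 0x47 → acc = 0x17
  'A' = 0x41 → acc = 0x56
  ',' = 0x2C → acc = 0x7A
  '6' = 0x36 → acc = 0x4C
  '4' = 0x34 → acc = 0x78
  ',' = 0x2C → acc = 0x54
  '7' = 0x37 → acc = 0x63
  '4' = 0x34 → acc = 0x57
  ',' = 0x2C → acc = 0x7B
  '3' = 0x33 → acc = 0x48
  '2' = 0x32 → acc = 0x7A
  ',' = 0x2C → acc = 0x56
  '2' = 0x32 → acc = 0x64
  '3' = 0x33 → acc = 0x57
  '4' = 0x34 → acc = 0x63
Checksum = 0x63.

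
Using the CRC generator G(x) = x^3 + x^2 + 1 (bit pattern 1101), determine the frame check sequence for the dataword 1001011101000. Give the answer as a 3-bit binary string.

100

Append 3 zeros: 1001011101000000. Divide by 1101 (XOR where the leading bit is 1):
  pos 0: 1001 XOR 1101 = 0100
  pos 1: 1000 XOR 1101 = 0101
  pos 2: 1011 XOR 1101 = 0110
  pos 3: 1101 XOR 1101 = 0000
  pos 7: 1010 XOR 1101 = 0111
  pos 8: 1110 XOR 1101 = 0011
  pos 10: 1100 XOR 1101 = 0001
Remainder (last 3 bits) = 100. This is the CRC / FCS.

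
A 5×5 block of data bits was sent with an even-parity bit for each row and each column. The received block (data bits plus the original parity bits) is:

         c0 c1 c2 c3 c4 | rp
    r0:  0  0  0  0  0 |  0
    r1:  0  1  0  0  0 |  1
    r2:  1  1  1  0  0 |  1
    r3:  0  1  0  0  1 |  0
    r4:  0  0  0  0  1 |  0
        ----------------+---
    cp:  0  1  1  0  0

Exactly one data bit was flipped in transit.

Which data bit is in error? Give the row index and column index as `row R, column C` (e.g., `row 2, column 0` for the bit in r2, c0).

Recompute each row's even parity and compare to rp:
  r0: data parity 0, sent rp 0 → ok
  r1: data parity 1, sent rp 1 → ok
  r2: data parity 1, sent rp 1 → ok
  r3: data parity 0, sent rp 0 → ok
  r4: data parity 1, sent rp 0 → mismatch
Recompute each column's even parity and compare to cp:
  c0: data parity 1, sent cp 0 → mismatch
  c1: data parity 1, sent cp 1 → ok
  c2: data parity 1, sent cp 1 → ok
  c3: data parity 0, sent cp 0 → ok
  c4: data parity 0, sent cp 0 → ok
Exactly one row (r4) and one column (c0) fail → the flipped bit is at their intersection.

row 4, column 0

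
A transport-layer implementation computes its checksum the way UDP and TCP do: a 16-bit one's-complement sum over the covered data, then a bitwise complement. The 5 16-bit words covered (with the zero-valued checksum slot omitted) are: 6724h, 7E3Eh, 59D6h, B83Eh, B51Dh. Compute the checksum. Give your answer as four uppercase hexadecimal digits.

536A

One's-complement addition (fold any carry out of bit 15 back into bit 0):
  0x6724 + 0x7E3E = 0x0E562
  0xE562 + 0x59D6 = 0x13F38 → wrap carry → 0x3F39
  0x3F39 + 0xB83E = 0x0F777
  0xF777 + 0xB51D = 0x1AC94 → wrap carry → 0xAC95
One's-complement sum = 0xAC95.
Checksum = ~0xAC95 & 0xFFFF = 0x536A.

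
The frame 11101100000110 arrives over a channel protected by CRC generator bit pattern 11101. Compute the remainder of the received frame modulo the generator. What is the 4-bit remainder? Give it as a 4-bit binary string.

Modulo-2 division of 11101100000110 by 11101:
  pos 0: 11101 XOR 11101 = 00000
  pos 5: 10000 XOR 11101 = 01101
  pos 6: 11010 XOR 11101 = 00111
  pos 8: 11111 XOR 11101 = 00010
Remainder = 0100 (nonzero — an error is detected).

0100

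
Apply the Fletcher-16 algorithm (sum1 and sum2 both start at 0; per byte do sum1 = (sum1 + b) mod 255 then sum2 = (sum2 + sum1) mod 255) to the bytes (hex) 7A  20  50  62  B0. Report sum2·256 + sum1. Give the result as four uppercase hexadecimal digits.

4BFD

Running sums (mod 255):
  after byte 0 (7A): sum1=122, sum2=122
  after byte 1 (20): sum1=154, sum2=21
  after byte 2 (50): sum1=234, sum2=0
  after byte 3 (62): sum1=77, sum2=77
  after byte 4 (B0): sum1=253, sum2=75
Checksum = sum2·256 + sum1 = 75·256 + 253 = 19453 = 0x4BFD.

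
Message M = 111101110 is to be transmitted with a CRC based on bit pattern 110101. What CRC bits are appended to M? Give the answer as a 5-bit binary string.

11010

Append 5 zeros: 11110111000000. Divide by 110101 (XOR where the leading bit is 1):
  pos 0: 111101 XOR 110101 = 001000
  pos 2: 100011 XOR 110101 = 010110
  pos 3: 101100 XOR 110101 = 011001
  pos 4: 110010 XOR 110101 = 000111
  pos 7: 111000 XOR 110101 = 001101
Remainder (last 5 bits) = 11010. This is the CRC / FCS.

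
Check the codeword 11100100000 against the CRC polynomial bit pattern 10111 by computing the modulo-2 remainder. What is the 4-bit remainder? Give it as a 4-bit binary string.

0000

Modulo-2 division of 11100100000 by 10111:
  pos 0: 11100 XOR 10111 = 01011
  pos 1: 10111 XOR 10111 = 00000
Remainder = 0000 (zero — the frame passes the CRC check).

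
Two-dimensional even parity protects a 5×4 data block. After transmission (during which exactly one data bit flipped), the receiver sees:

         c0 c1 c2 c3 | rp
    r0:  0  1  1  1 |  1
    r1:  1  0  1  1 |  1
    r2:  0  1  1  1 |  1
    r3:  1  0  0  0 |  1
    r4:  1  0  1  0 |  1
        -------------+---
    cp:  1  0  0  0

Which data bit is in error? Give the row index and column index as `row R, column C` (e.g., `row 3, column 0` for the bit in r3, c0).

row 4, column 3

Recompute each row's even parity and compare to rp:
  r0: data parity 1, sent rp 1 → ok
  r1: data parity 1, sent rp 1 → ok
  r2: data parity 1, sent rp 1 → ok
  r3: data parity 1, sent rp 1 → ok
  r4: data parity 0, sent rp 1 → mismatch
Recompute each column's even parity and compare to cp:
  c0: data parity 1, sent cp 1 → ok
  c1: data parity 0, sent cp 0 → ok
  c2: data parity 0, sent cp 0 → ok
  c3: data parity 1, sent cp 0 → mismatch
Exactly one row (r4) and one column (c3) fail → the flipped bit is at their intersection.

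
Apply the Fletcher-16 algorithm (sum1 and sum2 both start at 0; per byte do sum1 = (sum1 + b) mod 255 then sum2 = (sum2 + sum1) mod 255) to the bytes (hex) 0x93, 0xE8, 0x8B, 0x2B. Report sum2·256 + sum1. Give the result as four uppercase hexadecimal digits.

4B33

Running sums (mod 255):
  after byte 0 (0x93): sum1=147, sum2=147
  after byte 1 (0xE8): sum1=124, sum2=16
  after byte 2 (0x8B): sum1=8, sum2=24
  after byte 3 (0x2B): sum1=51, sum2=75
Checksum = sum2·256 + sum1 = 75·256 + 51 = 19251 = 0x4B33.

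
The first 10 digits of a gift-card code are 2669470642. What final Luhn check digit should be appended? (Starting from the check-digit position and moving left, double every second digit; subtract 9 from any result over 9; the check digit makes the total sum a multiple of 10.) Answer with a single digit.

0

Partial digits right→left: 2 4 6 0 7 4 9 6 6 2
Double every second digit counting from the check-digit position (so the 1st, 3rd, 5th, ... of the partial from the right).
  doubled (with −9 where >9): 4 3 5 9 3 → sum 24
  kept as-is: 4 0 4 6 2 → sum 16
Total = 24 + 16 = 40.
Check digit = (10 − (40 mod 10)) mod 10 = 0.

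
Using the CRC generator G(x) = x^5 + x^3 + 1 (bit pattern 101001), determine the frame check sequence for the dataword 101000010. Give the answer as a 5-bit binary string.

01000

Append 5 zeros: 10100001000000. Divide by 101001 (XOR where the leading bit is 1):
  pos 0: 101000 XOR 101001 = 000001
  pos 5: 101000 XOR 101001 = 000001
Remainder (last 5 bits) = 01000. This is the CRC / FCS.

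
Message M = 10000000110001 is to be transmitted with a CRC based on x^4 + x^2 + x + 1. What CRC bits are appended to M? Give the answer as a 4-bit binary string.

1001

Append 4 zeros: 100000001100010000. Divide by 10111 (XOR where the leading bit is 1):
  pos 0: 10000 XOR 10111 = 00111
  pos 2: 11100 XOR 10111 = 01011
  pos 3: 10110 XOR 10111 = 00001
  pos 7: 11100 XOR 10111 = 01011
  pos 8: 10110 XOR 10111 = 00001
  pos 12: 11000 XOR 10111 = 01111
  pos 13: 11110 XOR 10111 = 01001
Remainder (last 4 bits) = 1001. This is the CRC / FCS.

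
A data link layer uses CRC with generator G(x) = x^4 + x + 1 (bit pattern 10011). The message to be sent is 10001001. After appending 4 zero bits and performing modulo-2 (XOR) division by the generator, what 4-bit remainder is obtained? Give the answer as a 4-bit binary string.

Append 4 zeros: 100010010000. Divide by 10011 (XOR where the leading bit is 1):
  pos 0: 10001 XOR 10011 = 00010
  pos 3: 10001 XOR 10011 = 00010
  pos 6: 10000 XOR 10011 = 00011
Remainder (last 4 bits) = 0110. This is the CRC / FCS.

0110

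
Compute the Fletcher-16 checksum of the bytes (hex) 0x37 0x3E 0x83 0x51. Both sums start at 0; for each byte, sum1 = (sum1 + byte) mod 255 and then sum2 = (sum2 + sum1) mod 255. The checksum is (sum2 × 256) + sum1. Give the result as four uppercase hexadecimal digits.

Running sums (mod 255):
  after byte 0 (0x37): sum1=55, sum2=55
  after byte 1 (0x3E): sum1=117, sum2=172
  after byte 2 (0x83): sum1=248, sum2=165
  after byte 3 (0x51): sum1=74, sum2=239
Checksum = sum2·256 + sum1 = 239·256 + 74 = 61258 = 0xEF4A.

EF4A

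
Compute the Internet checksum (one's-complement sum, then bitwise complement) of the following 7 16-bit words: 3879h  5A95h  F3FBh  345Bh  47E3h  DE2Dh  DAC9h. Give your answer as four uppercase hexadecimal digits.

One's-complement addition (fold any carry out of bit 15 back into bit 0):
  0x3879 + 0x5A95 = 0x0930E
  0x930E + 0xF3FB = 0x18709 → wrap carry → 0x870A
  0x870A + 0x345B = 0x0BB65
  0xBB65 + 0x47E3 = 0x10348 → wrap carry → 0x0349
  0x0349 + 0xDE2D = 0x0E176
  0xE176 + 0xDAC9 = 0x1BC3F → wrap carry → 0xBC40
One's-complement sum = 0xBC40.
Checksum = ~0xBC40 & 0xFFFF = 0x43BF.

43BF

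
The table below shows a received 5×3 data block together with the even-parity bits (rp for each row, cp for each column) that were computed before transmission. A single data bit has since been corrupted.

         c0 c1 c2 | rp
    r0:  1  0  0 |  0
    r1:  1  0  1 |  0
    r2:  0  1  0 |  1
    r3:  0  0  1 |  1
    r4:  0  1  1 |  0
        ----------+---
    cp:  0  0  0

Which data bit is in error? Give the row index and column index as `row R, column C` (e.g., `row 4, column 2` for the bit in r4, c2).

Recompute each row's even parity and compare to rp:
  r0: data parity 1, sent rp 0 → mismatch
  r1: data parity 0, sent rp 0 → ok
  r2: data parity 1, sent rp 1 → ok
  r3: data parity 1, sent rp 1 → ok
  r4: data parity 0, sent rp 0 → ok
Recompute each column's even parity and compare to cp:
  c0: data parity 0, sent cp 0 → ok
  c1: data parity 0, sent cp 0 → ok
  c2: data parity 1, sent cp 0 → mismatch
Exactly one row (r0) and one column (c2) fail → the flipped bit is at their intersection.

row 0, column 2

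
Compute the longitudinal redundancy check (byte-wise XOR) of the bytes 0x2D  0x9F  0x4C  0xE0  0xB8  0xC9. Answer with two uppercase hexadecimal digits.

XOR the bytes together:
  start with 0x2D
  0x2D ⊕ 0x9F = 0xB2
  0xB2 ⊕ 0x4C = 0xFE
  0xFE ⊕ 0xE0 = 0x1E
  0x1E ⊕ 0xB8 = 0xA6
  0xA6 ⊕ 0xC9 = 0x6F

6F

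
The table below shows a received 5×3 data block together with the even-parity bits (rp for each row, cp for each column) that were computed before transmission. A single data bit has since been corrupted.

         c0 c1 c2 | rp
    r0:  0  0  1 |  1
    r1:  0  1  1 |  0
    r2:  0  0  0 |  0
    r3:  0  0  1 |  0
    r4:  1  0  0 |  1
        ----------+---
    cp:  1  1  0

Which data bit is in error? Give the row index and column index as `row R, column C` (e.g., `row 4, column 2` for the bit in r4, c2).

Recompute each row's even parity and compare to rp:
  r0: data parity 1, sent rp 1 → ok
  r1: data parity 0, sent rp 0 → ok
  r2: data parity 0, sent rp 0 → ok
  r3: data parity 1, sent rp 0 → mismatch
  r4: data parity 1, sent rp 1 → ok
Recompute each column's even parity and compare to cp:
  c0: data parity 1, sent cp 1 → ok
  c1: data parity 1, sent cp 1 → ok
  c2: data parity 1, sent cp 0 → mismatch
Exactly one row (r3) and one column (c2) fail → the flipped bit is at their intersection.

row 3, column 2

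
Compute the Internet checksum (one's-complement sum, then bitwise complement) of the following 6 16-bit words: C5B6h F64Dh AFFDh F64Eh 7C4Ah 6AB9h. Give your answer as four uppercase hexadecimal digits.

B6AA

One's-complement addition (fold any carry out of bit 15 back into bit 0):
  0xC5B6 + 0xF64D = 0x1BC03 → wrap carry → 0xBC04
  0xBC04 + 0xAFFD = 0x16C01 → wrap carry → 0x6C02
  0x6C02 + 0xF64E = 0x16250 → wrap carry → 0x6251
  0x6251 + 0x7C4A = 0x0DE9B
  0xDE9B + 0x6AB9 = 0x14954 → wrap carry → 0x4955
One's-complement sum = 0x4955.
Checksum = ~0x4955 & 0xFFFF = 0xB6AA.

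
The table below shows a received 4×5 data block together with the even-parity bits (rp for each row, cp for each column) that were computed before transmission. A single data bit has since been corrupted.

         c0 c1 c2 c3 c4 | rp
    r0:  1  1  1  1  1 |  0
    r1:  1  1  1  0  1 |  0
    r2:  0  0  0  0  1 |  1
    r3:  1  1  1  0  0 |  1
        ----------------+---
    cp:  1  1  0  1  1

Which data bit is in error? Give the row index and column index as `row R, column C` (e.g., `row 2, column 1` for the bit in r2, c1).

row 0, column 2

Recompute each row's even parity and compare to rp:
  r0: data parity 1, sent rp 0 → mismatch
  r1: data parity 0, sent rp 0 → ok
  r2: data parity 1, sent rp 1 → ok
  r3: data parity 1, sent rp 1 → ok
Recompute each column's even parity and compare to cp:
  c0: data parity 1, sent cp 1 → ok
  c1: data parity 1, sent cp 1 → ok
  c2: data parity 1, sent cp 0 → mismatch
  c3: data parity 1, sent cp 1 → ok
  c4: data parity 1, sent cp 1 → ok
Exactly one row (r0) and one column (c2) fail → the flipped bit is at their intersection.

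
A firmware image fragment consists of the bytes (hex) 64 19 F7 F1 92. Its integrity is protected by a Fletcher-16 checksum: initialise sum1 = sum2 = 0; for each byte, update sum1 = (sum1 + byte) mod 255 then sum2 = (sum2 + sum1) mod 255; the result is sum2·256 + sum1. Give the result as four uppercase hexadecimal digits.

Running sums (mod 255):
  after byte 0 (64): sum1=100, sum2=100
  after byte 1 (19): sum1=125, sum2=225
  after byte 2 (F7): sum1=117, sum2=87
  after byte 3 (F1): sum1=103, sum2=190
  after byte 4 (92): sum1=249, sum2=184
Checksum = sum2·256 + sum1 = 184·256 + 249 = 47353 = 0xB8F9.

B8F9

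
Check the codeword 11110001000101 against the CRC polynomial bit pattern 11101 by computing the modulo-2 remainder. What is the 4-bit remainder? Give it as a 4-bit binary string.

0111

Modulo-2 division of 11110001000101 by 11101:
  pos 0: 11110 XOR 11101 = 00011
  pos 3: 11001 XOR 11101 = 00100
  pos 5: 10000 XOR 11101 = 01101
  pos 6: 11010 XOR 11101 = 00111
  pos 8: 11110 XOR 11101 = 00011
Remainder = 0111 (nonzero — an error is detected).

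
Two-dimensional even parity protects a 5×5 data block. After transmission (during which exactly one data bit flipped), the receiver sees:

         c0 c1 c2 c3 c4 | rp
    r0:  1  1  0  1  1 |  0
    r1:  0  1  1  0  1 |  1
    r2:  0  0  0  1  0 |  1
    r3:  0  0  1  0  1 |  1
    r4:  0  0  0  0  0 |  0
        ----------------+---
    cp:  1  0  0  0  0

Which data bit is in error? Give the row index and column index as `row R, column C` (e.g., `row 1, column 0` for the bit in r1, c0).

Recompute each row's even parity and compare to rp:
  r0: data parity 0, sent rp 0 → ok
  r1: data parity 1, sent rp 1 → ok
  r2: data parity 1, sent rp 1 → ok
  r3: data parity 0, sent rp 1 → mismatch
  r4: data parity 0, sent rp 0 → ok
Recompute each column's even parity and compare to cp:
  c0: data parity 1, sent cp 1 → ok
  c1: data parity 0, sent cp 0 → ok
  c2: data parity 0, sent cp 0 → ok
  c3: data parity 0, sent cp 0 → ok
  c4: data parity 1, sent cp 0 → mismatch
Exactly one row (r3) and one column (c4) fail → the flipped bit is at their intersection.

row 3, column 4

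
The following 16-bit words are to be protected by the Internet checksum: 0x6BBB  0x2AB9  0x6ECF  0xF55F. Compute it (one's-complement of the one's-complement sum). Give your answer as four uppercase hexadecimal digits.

055C

One's-complement addition (fold any carry out of bit 15 back into bit 0):
  0x6BBB + 0x2AB9 = 0x09674
  0x9674 + 0x6ECF = 0x10543 → wrap carry → 0x0544
  0x0544 + 0xF55F = 0x0FAA3
One's-complement sum = 0xFAA3.
Checksum = ~0xFAA3 & 0xFFFF = 0x055C.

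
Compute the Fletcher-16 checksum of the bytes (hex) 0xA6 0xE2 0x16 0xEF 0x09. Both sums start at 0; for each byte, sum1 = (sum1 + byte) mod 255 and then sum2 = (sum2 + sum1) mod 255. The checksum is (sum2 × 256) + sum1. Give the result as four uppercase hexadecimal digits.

Running sums (mod 255):
  after byte 0 (0xA6): sum1=166, sum2=166
  after byte 1 (0xE2): sum1=137, sum2=48
  after byte 2 (0x16): sum1=159, sum2=207
  after byte 3 (0xEF): sum1=143, sum2=95
  after byte 4 (0x09): sum1=152, sum2=247
Checksum = sum2·256 + sum1 = 247·256 + 152 = 63384 = 0xF798.

F798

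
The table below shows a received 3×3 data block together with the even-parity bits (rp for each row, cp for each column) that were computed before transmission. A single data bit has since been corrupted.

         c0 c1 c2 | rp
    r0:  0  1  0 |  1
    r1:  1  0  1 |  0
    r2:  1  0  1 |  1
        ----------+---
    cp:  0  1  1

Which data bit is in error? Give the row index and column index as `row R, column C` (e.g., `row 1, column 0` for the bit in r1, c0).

Recompute each row's even parity and compare to rp:
  r0: data parity 1, sent rp 1 → ok
  r1: data parity 0, sent rp 0 → ok
  r2: data parity 0, sent rp 1 → mismatch
Recompute each column's even parity and compare to cp:
  c0: data parity 0, sent cp 0 → ok
  c1: data parity 1, sent cp 1 → ok
  c2: data parity 0, sent cp 1 → mismatch
Exactly one row (r2) and one column (c2) fail → the flipped bit is at their intersection.

row 2, column 2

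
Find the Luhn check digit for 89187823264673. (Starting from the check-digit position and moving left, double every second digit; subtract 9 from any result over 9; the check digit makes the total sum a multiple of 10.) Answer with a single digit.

Partial digits right→left: 3 7 6 4 6 2 3 2 8 7 8 1 9 8
Double every second digit counting from the check-digit position (so the 1st, 3rd, 5th, ... of the partial from the right).
  doubled (with −9 where >9): 6 3 3 6 7 7 9 → sum 41
  kept as-is: 7 4 2 2 7 1 8 → sum 31
Total = 41 + 31 = 72.
Check digit = (10 − (72 mod 10)) mod 10 = 8.

8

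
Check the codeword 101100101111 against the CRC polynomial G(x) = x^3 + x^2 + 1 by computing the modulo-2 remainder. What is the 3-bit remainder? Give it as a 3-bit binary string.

000

Modulo-2 division of 101100101111 by 1101:
  pos 0: 1011 XOR 1101 = 0110
  pos 1: 1100 XOR 1101 = 0001
  pos 4: 1010 XOR 1101 = 0111
  pos 5: 1111 XOR 1101 = 0010
  pos 7: 1011 XOR 1101 = 0110
  pos 8: 1101 XOR 1101 = 0000
Remainder = 000 (zero — the frame passes the CRC check).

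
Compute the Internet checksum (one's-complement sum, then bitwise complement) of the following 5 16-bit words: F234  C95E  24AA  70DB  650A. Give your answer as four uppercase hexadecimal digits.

49DC

One's-complement addition (fold any carry out of bit 15 back into bit 0):
  0xF234 + 0xC95E = 0x1BB92 → wrap carry → 0xBB93
  0xBB93 + 0x24AA = 0x0E03D
  0xE03D + 0x70DB = 0x15118 → wrap carry → 0x5119
  0x5119 + 0x650A = 0x0B623
One's-complement sum = 0xB623.
Checksum = ~0xB623 & 0xFFFF = 0x49DC.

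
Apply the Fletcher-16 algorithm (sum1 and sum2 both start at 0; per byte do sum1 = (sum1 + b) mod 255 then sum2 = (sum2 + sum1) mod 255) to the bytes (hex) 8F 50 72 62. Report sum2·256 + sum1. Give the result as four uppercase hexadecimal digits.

76B4

Running sums (mod 255):
  after byte 0 (8F): sum1=143, sum2=143
  after byte 1 (50): sum1=223, sum2=111
  after byte 2 (72): sum1=82, sum2=193
  after byte 3 (62): sum1=180, sum2=118
Checksum = sum2·256 + sum1 = 118·256 + 180 = 30388 = 0x76B4.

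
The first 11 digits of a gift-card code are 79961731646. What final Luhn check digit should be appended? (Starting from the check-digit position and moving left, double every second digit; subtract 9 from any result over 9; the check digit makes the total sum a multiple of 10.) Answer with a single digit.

Partial digits right→left: 6 4 6 1 3 7 1 6 9 9 7
Double every second digit counting from the check-digit position (so the 1st, 3rd, 5th, ... of the partial from the right).
  doubled (with −9 where >9): 3 3 6 2 9 5 → sum 28
  kept as-is: 4 1 7 6 9 → sum 27
Total = 28 + 27 = 55.
Check digit = (10 − (55 mod 10)) mod 10 = 5.

5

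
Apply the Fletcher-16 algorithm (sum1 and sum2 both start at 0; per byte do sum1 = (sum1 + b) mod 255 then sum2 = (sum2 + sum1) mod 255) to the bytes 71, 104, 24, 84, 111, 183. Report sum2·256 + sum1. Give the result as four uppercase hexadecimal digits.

Running sums (mod 255):
  after byte 0 (71): sum1=71, sum2=71
  after byte 1 (104): sum1=175, sum2=246
  after byte 2 (24): sum1=199, sum2=190
  after byte 3 (84): sum1=28, sum2=218
  after byte 4 (111): sum1=139, sum2=102
  after byte 5 (183): sum1=67, sum2=169
Checksum = sum2·256 + sum1 = 169·256 + 67 = 43331 = 0xA943.

A943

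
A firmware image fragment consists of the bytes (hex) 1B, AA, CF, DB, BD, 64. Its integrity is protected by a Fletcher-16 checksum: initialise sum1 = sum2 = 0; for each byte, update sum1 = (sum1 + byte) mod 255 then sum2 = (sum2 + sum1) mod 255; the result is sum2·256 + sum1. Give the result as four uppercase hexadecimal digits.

Running sums (mod 255):
  after byte 0 (1B): sum1=27, sum2=27
  after byte 1 (AA): sum1=197, sum2=224
  after byte 2 (CF): sum1=149, sum2=118
  after byte 3 (DB): sum1=113, sum2=231
  after byte 4 (BD): sum1=47, sum2=23
  after byte 5 (64): sum1=147, sum2=170
Checksum = sum2·256 + sum1 = 170·256 + 147 = 43667 = 0xAA93.

AA93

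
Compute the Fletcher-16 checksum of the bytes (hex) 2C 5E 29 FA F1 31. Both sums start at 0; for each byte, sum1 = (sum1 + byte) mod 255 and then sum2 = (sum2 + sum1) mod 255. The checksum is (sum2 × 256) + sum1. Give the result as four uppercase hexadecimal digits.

8BD1

Running sums (mod 255):
  after byte 0 (2C): sum1=44, sum2=44
  after byte 1 (5E): sum1=138, sum2=182
  after byte 2 (29): sum1=179, sum2=106
  after byte 3 (FA): sum1=174, sum2=25
  after byte 4 (F1): sum1=160, sum2=185
  after byte 5 (31): sum1=209, sum2=139
Checksum = sum2·256 + sum1 = 139·256 + 209 = 35793 = 0x8BD1.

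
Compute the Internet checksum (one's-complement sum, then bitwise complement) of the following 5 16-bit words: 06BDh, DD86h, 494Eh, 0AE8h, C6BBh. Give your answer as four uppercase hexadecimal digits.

One's-complement addition (fold any carry out of bit 15 back into bit 0):
  0x06BD + 0xDD86 = 0x0E443
  0xE443 + 0x494E = 0x12D91 → wrap carry → 0x2D92
  0x2D92 + 0x0AE8 = 0x0387A
  0x387A + 0xC6BB = 0x0FF35
One's-complement sum = 0xFF35.
Checksum = ~0xFF35 & 0xFFFF = 0x00CA.

00CA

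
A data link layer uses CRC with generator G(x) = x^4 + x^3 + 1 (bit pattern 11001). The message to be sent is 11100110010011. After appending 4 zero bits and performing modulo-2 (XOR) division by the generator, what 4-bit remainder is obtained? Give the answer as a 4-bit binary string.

0101

Append 4 zeros: 111001100100110000. Divide by 11001 (XOR where the leading bit is 1):
  pos 0: 11100 XOR 11001 = 00101
  pos 2: 10111 XOR 11001 = 01110
  pos 3: 11100 XOR 11001 = 00101
  pos 5: 10101 XOR 11001 = 01100
  pos 6: 11000 XOR 11001 = 00001
  pos 10: 10110 XOR 11001 = 01111
  pos 11: 11110 XOR 11001 = 00111
  pos 13: 11100 XOR 11001 = 00101
Remainder (last 4 bits) = 0101. This is the CRC / FCS.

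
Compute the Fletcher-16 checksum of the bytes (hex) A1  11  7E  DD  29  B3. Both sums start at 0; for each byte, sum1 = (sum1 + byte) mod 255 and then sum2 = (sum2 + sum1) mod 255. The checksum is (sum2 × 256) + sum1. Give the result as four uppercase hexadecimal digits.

Running sums (mod 255):
  after byte 0 (A1): sum1=161, sum2=161
  after byte 1 (11): sum1=178, sum2=84
  after byte 2 (7E): sum1=49, sum2=133
  after byte 3 (DD): sum1=15, sum2=148
  after byte 4 (29): sum1=56, sum2=204
  after byte 5 (B3): sum1=235, sum2=184
Checksum = sum2·256 + sum1 = 184·256 + 235 = 47339 = 0xB8EB.

B8EB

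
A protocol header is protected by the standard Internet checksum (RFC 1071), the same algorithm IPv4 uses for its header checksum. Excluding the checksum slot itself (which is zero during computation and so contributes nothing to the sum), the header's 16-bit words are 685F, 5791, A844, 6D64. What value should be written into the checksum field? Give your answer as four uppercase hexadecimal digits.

2A66

One's-complement addition (fold any carry out of bit 15 back into bit 0):
  0x685F + 0x5791 = 0x0BFF0
  0xBFF0 + 0xA844 = 0x16834 → wrap carry → 0x6835
  0x6835 + 0x6D64 = 0x0D599
One's-complement sum = 0xD599.
Checksum = ~0xD599 & 0xFFFF = 0x2A66.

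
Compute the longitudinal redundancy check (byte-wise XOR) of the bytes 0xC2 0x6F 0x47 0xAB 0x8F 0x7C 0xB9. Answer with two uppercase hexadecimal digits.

0B

XOR the bytes together:
  start with 0xC2
  0xC2 ⊕ 0x6F = 0xAD
  0xAD ⊕ 0x47 = 0xEA
  0xEA ⊕ 0xAB = 0x41
  0x41 ⊕ 0x8F = 0xCE
  0xCE ⊕ 0x7C = 0xB2
  0xB2 ⊕ 0xB9 = 0x0B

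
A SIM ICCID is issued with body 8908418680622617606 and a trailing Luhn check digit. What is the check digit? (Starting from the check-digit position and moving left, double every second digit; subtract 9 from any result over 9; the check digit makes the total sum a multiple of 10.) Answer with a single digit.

7

Partial digits right→left: 6 0 6 7 1 6 2 2 6 0 8 6 8 1 4 8 0 9 8
Double every second digit counting from the check-digit position (so the 1st, 3rd, 5th, ... of the partial from the right).
  doubled (with −9 where >9): 3 3 2 4 3 7 7 8 0 7 → sum 44
  kept as-is: 0 7 6 2 0 6 1 8 9 → sum 39
Total = 44 + 39 = 83.
Check digit = (10 − (83 mod 10)) mod 10 = 7.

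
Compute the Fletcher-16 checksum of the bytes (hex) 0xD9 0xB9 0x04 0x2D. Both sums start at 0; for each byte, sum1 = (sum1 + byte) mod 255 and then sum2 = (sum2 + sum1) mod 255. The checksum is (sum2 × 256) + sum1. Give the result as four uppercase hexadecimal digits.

Running sums (mod 255):
  after byte 0 (0xD9): sum1=217, sum2=217
  after byte 1 (0xB9): sum1=147, sum2=109
  after byte 2 (0x04): sum1=151, sum2=5
  after byte 3 (0x2D): sum1=196, sum2=201
Checksum = sum2·256 + sum1 = 201·256 + 196 = 51652 = 0xC9C4.

C9C4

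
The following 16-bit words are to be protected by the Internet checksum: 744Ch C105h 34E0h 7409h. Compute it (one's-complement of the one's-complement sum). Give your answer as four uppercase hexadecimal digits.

21C4

One's-complement addition (fold any carry out of bit 15 back into bit 0):
  0x744C + 0xC105 = 0x13551 → wrap carry → 0x3552
  0x3552 + 0x34E0 = 0x06A32
  0x6A32 + 0x7409 = 0x0DE3B
One's-complement sum = 0xDE3B.
Checksum = ~0xDE3B & 0xFFFF = 0x21C4.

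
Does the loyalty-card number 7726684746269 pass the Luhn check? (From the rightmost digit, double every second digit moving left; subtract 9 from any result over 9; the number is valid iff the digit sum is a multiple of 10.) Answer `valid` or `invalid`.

valid

From the right, keep odd positions and double even positions (subtract 9 from any doubled value over 9):
  doubled (positions 2,4,...): 3 3 5 7 3 5 → sum 26
  kept (positions 1,3,...): 9 2 4 4 6 2 7 → sum 34
Total = 60.
60 mod 10 = 0, so the number is valid.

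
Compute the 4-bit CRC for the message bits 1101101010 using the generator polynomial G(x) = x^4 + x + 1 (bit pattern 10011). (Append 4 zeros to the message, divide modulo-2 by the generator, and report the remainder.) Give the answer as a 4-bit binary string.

Append 4 zeros: 11011010100000. Divide by 10011 (XOR where the leading bit is 1):
  pos 0: 11011 XOR 10011 = 01000
  pos 1: 10000 XOR 10011 = 00011
  pos 4: 11101 XOR 10011 = 01110
  pos 5: 11100 XOR 10011 = 01111
  pos 6: 11110 XOR 10011 = 01101
  pos 7: 11010 XOR 10011 = 01001
  pos 8: 10010 XOR 10011 = 00001
Remainder (last 4 bits) = 0010. This is the CRC / FCS.

0010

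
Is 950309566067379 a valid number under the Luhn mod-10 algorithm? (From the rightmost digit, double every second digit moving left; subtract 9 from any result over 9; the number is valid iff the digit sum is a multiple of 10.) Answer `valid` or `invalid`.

invalid

From the right, keep odd positions and double even positions (subtract 9 from any doubled value over 9):
  doubled (positions 2,4,...): 5 5 0 3 9 6 1 → sum 29
  kept (positions 1,3,...): 9 3 6 6 5 0 0 9 → sum 38
Total = 67.
67 mod 10 = 7, so the number is invalid.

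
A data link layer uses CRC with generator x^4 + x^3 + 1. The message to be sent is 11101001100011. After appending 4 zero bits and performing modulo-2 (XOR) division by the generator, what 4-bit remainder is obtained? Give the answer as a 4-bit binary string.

Append 4 zeros: 111010011000110000. Divide by 11001 (XOR where the leading bit is 1):
  pos 0: 11101 XOR 11001 = 00100
  pos 2: 10000 XOR 11001 = 01001
  pos 3: 10011 XOR 11001 = 01010
  pos 4: 10101 XOR 11001 = 01100
  pos 5: 11000 XOR 11001 = 00001
  pos 9: 10011 XOR 11001 = 01010
  pos 10: 10100 XOR 11001 = 01101
  pos 11: 11010 XOR 11001 = 00011
Remainder (last 4 bits) = 1100. This is the CRC / FCS.

1100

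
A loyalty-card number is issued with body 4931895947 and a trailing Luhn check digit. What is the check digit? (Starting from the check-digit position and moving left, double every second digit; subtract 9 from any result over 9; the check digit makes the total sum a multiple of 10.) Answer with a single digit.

2

Partial digits right→left: 7 4 9 5 9 8 1 3 9 4
Double every second digit counting from the check-digit position (so the 1st, 3rd, 5th, ... of the partial from the right).
  doubled (with −9 where >9): 5 9 9 2 9 → sum 34
  kept as-is: 4 5 8 3 4 → sum 24
Total = 34 + 24 = 58.
Check digit = (10 − (58 mod 10)) mod 10 = 2.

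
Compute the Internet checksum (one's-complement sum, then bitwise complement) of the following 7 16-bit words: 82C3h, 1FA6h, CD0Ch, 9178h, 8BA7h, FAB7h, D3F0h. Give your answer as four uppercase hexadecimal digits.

One's-complement addition (fold any carry out of bit 15 back into bit 0):
  0x82C3 + 0x1FA6 = 0x0A269
  0xA269 + 0xCD0C = 0x16F75 → wrap carry → 0x6F76
  0x6F76 + 0x9178 = 0x100EE → wrap carry → 0x00EF
  0x00EF + 0x8BA7 = 0x08C96
  0x8C96 + 0xFAB7 = 0x1874D → wrap carry → 0x874E
  0x874E + 0xD3F0 = 0x15B3E → wrap carry → 0x5B3F
One's-complement sum = 0x5B3F.
Checksum = ~0x5B3F & 0xFFFF = 0xA4C0.

A4C0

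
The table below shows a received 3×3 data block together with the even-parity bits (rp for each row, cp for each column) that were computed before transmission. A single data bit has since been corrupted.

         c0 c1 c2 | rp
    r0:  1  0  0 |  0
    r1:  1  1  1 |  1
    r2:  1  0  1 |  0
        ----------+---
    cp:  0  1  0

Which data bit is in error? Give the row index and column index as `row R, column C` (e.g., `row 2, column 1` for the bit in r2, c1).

row 0, column 0

Recompute each row's even parity and compare to rp:
  r0: data parity 1, sent rp 0 → mismatch
  r1: data parity 1, sent rp 1 → ok
  r2: data parity 0, sent rp 0 → ok
Recompute each column's even parity and compare to cp:
  c0: data parity 1, sent cp 0 → mismatch
  c1: data parity 1, sent cp 1 → ok
  c2: data parity 0, sent cp 0 → ok
Exactly one row (r0) and one column (c0) fail → the flipped bit is at their intersection.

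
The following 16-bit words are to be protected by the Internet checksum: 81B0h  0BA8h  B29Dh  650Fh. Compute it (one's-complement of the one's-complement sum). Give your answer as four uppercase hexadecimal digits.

5AFA

One's-complement addition (fold any carry out of bit 15 back into bit 0):
  0x81B0 + 0x0BA8 = 0x08D58
  0x8D58 + 0xB29D = 0x13FF5 → wrap carry → 0x3FF6
  0x3FF6 + 0x650F = 0x0A505
One's-complement sum = 0xA505.
Checksum = ~0xA505 & 0xFFFF = 0x5AFA.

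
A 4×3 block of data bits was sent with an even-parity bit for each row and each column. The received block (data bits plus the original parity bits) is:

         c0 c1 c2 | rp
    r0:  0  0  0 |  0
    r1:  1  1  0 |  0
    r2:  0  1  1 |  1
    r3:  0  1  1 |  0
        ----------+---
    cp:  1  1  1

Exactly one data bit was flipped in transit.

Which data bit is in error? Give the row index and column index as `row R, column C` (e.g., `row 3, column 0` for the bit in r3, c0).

Recompute each row's even parity and compare to rp:
  r0: data parity 0, sent rp 0 → ok
  r1: data parity 0, sent rp 0 → ok
  r2: data parity 0, sent rp 1 → mismatch
  r3: data parity 0, sent rp 0 → ok
Recompute each column's even parity and compare to cp:
  c0: data parity 1, sent cp 1 → ok
  c1: data parity 1, sent cp 1 → ok
  c2: data parity 0, sent cp 1 → mismatch
Exactly one row (r2) and one column (c2) fail → the flipped bit is at their intersection.

row 2, column 2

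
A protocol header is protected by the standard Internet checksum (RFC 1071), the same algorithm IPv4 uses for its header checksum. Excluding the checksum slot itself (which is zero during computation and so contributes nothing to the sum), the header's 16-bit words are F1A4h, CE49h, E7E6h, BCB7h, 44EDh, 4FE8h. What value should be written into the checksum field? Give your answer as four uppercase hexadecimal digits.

069D

One's-complement addition (fold any carry out of bit 15 back into bit 0):
  0xF1A4 + 0xCE49 = 0x1BFED → wrap carry → 0xBFEE
  0xBFEE + 0xE7E6 = 0x1A7D4 → wrap carry → 0xA7D5
  0xA7D5 + 0xBCB7 = 0x1648C → wrap carry → 0x648D
  0x648D + 0x44ED = 0x0A97A
  0xA97A + 0x4FE8 = 0x0F962
One's-complement sum = 0xF962.
Checksum = ~0xF962 & 0xFFFF = 0x069D.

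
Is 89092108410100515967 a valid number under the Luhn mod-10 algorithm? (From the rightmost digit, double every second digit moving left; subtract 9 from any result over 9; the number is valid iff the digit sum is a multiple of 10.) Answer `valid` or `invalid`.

valid

From the right, keep odd positions and double even positions (subtract 9 from any doubled value over 9):
  doubled (positions 2,4,...): 3 1 1 0 0 8 0 4 0 7 → sum 24
  kept (positions 1,3,...): 7 9 1 0 1 1 8 1 9 9 → sum 46
Total = 70.
70 mod 10 = 0, so the number is valid.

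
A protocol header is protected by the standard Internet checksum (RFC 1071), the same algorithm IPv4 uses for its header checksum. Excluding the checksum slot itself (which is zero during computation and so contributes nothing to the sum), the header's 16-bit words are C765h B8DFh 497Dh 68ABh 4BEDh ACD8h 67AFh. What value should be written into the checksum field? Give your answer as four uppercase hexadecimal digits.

One's-complement addition (fold any carry out of bit 15 back into bit 0):
  0xC765 + 0xB8DF = 0x18044 → wrap carry → 0x8045
  0x8045 + 0x497D = 0x0C9C2
  0xC9C2 + 0x68AB = 0x1326D → wrap carry → 0x326E
  0x326E + 0x4BED = 0x07E5B
  0x7E5B + 0xACD8 = 0x12B33 → wrap carry → 0x2B34
  0x2B34 + 0x67AF = 0x092E3
One's-complement sum = 0x92E3.
Checksum = ~0x92E3 & 0xFFFF = 0x6D1C.

6D1C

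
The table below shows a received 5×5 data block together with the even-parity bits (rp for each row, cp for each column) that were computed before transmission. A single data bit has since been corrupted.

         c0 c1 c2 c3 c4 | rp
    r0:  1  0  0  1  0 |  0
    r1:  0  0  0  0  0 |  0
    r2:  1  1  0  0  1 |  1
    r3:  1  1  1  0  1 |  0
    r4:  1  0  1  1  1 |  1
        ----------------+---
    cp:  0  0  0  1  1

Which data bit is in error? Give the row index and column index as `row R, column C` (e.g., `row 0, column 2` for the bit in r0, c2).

row 4, column 3

Recompute each row's even parity and compare to rp:
  r0: data parity 0, sent rp 0 → ok
  r1: data parity 0, sent rp 0 → ok
  r2: data parity 1, sent rp 1 → ok
  r3: data parity 0, sent rp 0 → ok
  r4: data parity 0, sent rp 1 → mismatch
Recompute each column's even parity and compare to cp:
  c0: data parity 0, sent cp 0 → ok
  c1: data parity 0, sent cp 0 → ok
  c2: data parity 0, sent cp 0 → ok
  c3: data parity 0, sent cp 1 → mismatch
  c4: data parity 1, sent cp 1 → ok
Exactly one row (r4) and one column (c3) fail → the flipped bit is at their intersection.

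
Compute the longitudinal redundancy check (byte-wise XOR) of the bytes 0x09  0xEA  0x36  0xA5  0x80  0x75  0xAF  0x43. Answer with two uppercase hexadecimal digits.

XOR the bytes together:
  start with 0x09
  0x09 ⊕ 0xEA = 0xE3
  0xE3 ⊕ 0x36 = 0xD5
  0xD5 ⊕ 0xA5 = 0x70
  0x70 ⊕ 0x80 = 0xF0
  0xF0 ⊕ 0x75 = 0x85
  0x85 ⊕ 0xAF = 0x2A
  0x2A ⊕ 0x43 = 0x69

69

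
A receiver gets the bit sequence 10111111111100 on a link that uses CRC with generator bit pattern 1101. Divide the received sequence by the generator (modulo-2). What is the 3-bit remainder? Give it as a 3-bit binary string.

000

Modulo-2 division of 10111111111100 by 1101:
  pos 0: 1011 XOR 1101 = 0110
  pos 1: 1101 XOR 1101 = 0000
  pos 5: 1111 XOR 1101 = 0010
  pos 7: 1011 XOR 1101 = 0110
  pos 8: 1101 XOR 1101 = 0000
Remainder = 000 (zero — the frame passes the CRC check).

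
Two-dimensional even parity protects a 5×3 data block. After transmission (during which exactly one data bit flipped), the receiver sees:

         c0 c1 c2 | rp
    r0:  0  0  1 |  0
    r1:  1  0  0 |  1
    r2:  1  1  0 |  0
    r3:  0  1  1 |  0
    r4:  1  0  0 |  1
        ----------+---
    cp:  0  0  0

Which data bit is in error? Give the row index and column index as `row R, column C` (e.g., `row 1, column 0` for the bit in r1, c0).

row 0, column 0

Recompute each row's even parity and compare to rp:
  r0: data parity 1, sent rp 0 → mismatch
  r1: data parity 1, sent rp 1 → ok
  r2: data parity 0, sent rp 0 → ok
  r3: data parity 0, sent rp 0 → ok
  r4: data parity 1, sent rp 1 → ok
Recompute each column's even parity and compare to cp:
  c0: data parity 1, sent cp 0 → mismatch
  c1: data parity 0, sent cp 0 → ok
  c2: data parity 0, sent cp 0 → ok
Exactly one row (r0) and one column (c0) fail → the flipped bit is at their intersection.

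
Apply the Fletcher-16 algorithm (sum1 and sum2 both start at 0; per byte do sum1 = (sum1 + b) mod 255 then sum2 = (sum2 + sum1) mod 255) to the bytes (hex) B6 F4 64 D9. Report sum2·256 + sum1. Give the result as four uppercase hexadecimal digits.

Running sums (mod 255):
  after byte 0 (B6): sum1=182, sum2=182
  after byte 1 (F4): sum1=171, sum2=98
  after byte 2 (64): sum1=16, sum2=114
  after byte 3 (D9): sum1=233, sum2=92
Checksum = sum2·256 + sum1 = 92·256 + 233 = 23785 = 0x5CE9.

5CE9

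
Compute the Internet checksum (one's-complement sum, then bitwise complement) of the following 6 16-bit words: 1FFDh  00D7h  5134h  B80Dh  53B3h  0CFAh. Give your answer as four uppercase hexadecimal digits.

One's-complement addition (fold any carry out of bit 15 back into bit 0):
  0x1FFD + 0x00D7 = 0x020D4
  0x20D4 + 0x5134 = 0x07208
  0x7208 + 0xB80D = 0x12A15 → wrap carry → 0x2A16
  0x2A16 + 0x53B3 = 0x07DC9
  0x7DC9 + 0x0CFA = 0x08AC3
One's-complement sum = 0x8AC3.
Checksum = ~0x8AC3 & 0xFFFF = 0x753C.

753C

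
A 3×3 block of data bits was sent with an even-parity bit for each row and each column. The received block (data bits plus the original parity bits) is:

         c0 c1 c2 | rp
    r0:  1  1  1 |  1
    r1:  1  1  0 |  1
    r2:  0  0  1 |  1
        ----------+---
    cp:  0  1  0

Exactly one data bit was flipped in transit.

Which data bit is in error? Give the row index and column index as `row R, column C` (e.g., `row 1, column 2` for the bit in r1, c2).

Recompute each row's even parity and compare to rp:
  r0: data parity 1, sent rp 1 → ok
  r1: data parity 0, sent rp 1 → mismatch
  r2: data parity 1, sent rp 1 → ok
Recompute each column's even parity and compare to cp:
  c0: data parity 0, sent cp 0 → ok
  c1: data parity 0, sent cp 1 → mismatch
  c2: data parity 0, sent cp 0 → ok
Exactly one row (r1) and one column (c1) fail → the flipped bit is at their intersection.

row 1, column 1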